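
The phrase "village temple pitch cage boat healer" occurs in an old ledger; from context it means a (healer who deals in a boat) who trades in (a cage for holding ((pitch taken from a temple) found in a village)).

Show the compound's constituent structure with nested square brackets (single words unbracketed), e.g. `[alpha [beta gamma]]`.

At the top level: head "healer" (specifically "boat healer"); modifier "village temple pitch cage".
Inside "village temple pitch cage": head "cage", modifier "village temple pitch".
Inside "village temple pitch": head "pitch" (specifically "temple pitch"), modifier "village".
Inside "temple pitch": head "pitch", modifier "temple".
Inside "boat healer": head "healer", modifier "boat".
So the structure is [[[village [temple pitch]] cage] [boat healer]].

[[[village [temple pitch]] cage] [boat healer]]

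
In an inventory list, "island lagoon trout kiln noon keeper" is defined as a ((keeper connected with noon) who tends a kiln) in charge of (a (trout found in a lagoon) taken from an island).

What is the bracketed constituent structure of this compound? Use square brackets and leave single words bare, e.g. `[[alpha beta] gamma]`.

[[island [lagoon trout]] [kiln [noon keeper]]]

Whole compound: head "keeper" (specifically "kiln noon keeper"), modifier "island lagoon trout".
Inside "island lagoon trout": head "trout" (specifically "lagoon trout"), modifier "island".
Inside "lagoon trout": head "trout", modifier "lagoon".
Inside "kiln noon keeper": head "keeper" (specifically "noon keeper"), modifier "kiln".
Inside "noon keeper": head "keeper", modifier "noon".
Assembled: [[island [lagoon trout]] [kiln [noon keeper]]].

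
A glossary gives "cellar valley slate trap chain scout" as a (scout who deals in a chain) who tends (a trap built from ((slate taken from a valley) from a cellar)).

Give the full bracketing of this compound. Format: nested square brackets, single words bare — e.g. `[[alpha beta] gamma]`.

[[[cellar [valley slate]] trap] [chain scout]]

At the top level: head "scout" (specifically "chain scout"); modifier "cellar valley slate trap".
Inside "cellar valley slate trap": head "trap", modifier "cellar valley slate".
Inside "cellar valley slate": head "slate" (specifically "valley slate"), modifier "cellar".
Inside "valley slate": head "slate", modifier "valley".
Inside "chain scout": head "scout", modifier "chain".
Assembled: [[[cellar [valley slate]] trap] [chain scout]].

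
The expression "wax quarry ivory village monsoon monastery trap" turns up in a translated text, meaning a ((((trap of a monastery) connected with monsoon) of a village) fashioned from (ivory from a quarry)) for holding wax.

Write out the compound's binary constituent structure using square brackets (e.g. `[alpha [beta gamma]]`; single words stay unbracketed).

[wax [[quarry ivory] [village [monsoon [monastery trap]]]]]

Whole compound: head "trap" (specifically "quarry ivory village monsoon monastery trap"), modifier "wax".
Inside "quarry ivory village monsoon monastery trap": head "trap" (specifically "village monsoon monastery trap"), modifier "quarry ivory".
Inside "quarry ivory": head "ivory", modifier "quarry".
Inside "village monsoon monastery trap": head "trap" (specifically "monsoon monastery trap"), modifier "village".
Inside "monsoon monastery trap": head "trap" (specifically "monastery trap"), modifier "monsoon".
Inside "monastery trap": head "trap", modifier "monastery".
So the structure is [wax [[quarry ivory] [village [monsoon [monastery trap]]]]].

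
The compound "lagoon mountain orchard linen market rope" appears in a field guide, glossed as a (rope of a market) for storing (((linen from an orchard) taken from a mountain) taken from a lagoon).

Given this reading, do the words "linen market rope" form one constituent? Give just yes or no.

The top-level split is [lagoon mountain orchard linen] [market rope]; the full structure is [[lagoon [mountain [orchard linen]]] [market rope]].
"linen market rope" straddles a constituent boundary, so it is not a single unit.

no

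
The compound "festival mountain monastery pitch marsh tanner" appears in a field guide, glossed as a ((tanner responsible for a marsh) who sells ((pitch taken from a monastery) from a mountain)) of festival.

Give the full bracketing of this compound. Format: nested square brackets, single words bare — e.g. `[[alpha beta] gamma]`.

Whole compound: head "tanner" (specifically "mountain monastery pitch marsh tanner"), modifier "festival".
"mountain monastery pitch marsh tanner" → head "tanner" (specifically "marsh tanner"), modifier "mountain monastery pitch".
"mountain monastery pitch" → head "pitch" (specifically "monastery pitch"), modifier "mountain".
"monastery pitch" → head "pitch", modifier "monastery".
"marsh tanner" → head "tanner", modifier "marsh".
Putting it together: [festival [[mountain [monastery pitch]] [marsh tanner]]].

[festival [[mountain [monastery pitch]] [marsh tanner]]]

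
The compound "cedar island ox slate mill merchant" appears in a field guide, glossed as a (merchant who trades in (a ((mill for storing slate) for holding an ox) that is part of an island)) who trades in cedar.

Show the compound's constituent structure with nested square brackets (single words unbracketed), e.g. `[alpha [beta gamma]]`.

Whole compound: head "merchant" (specifically "island ox slate mill merchant"), modifier "cedar".
Inside "island ox slate mill merchant": head "merchant", modifier "island ox slate mill".
Inside "island ox slate mill": head "mill" (specifically "ox slate mill"), modifier "island".
Inside "ox slate mill": head "mill" (specifically "slate mill"), modifier "ox".
Inside "slate mill": head "mill", modifier "slate".
So the structure is [cedar [[island [ox [slate mill]]] merchant]].

[cedar [[island [ox [slate mill]]] merchant]]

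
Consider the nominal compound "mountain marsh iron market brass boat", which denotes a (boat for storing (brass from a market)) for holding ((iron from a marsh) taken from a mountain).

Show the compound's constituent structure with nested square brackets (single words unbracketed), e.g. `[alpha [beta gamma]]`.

[[mountain [marsh iron]] [[market brass] boat]]

Whole compound: head "boat" (specifically "market brass boat"), modifier "mountain marsh iron".
Inside "mountain marsh iron": head "iron" (specifically "marsh iron"), modifier "mountain".
Inside "marsh iron": head "iron", modifier "marsh".
Inside "market brass boat": head "boat", modifier "market brass".
Inside "market brass": head "brass", modifier "market".
Putting it together: [[mountain [marsh iron]] [[market brass] boat]].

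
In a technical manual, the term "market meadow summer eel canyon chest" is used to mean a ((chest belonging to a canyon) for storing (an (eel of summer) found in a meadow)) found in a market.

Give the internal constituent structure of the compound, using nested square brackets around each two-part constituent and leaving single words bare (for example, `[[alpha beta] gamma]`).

Whole compound: head "chest" (specifically "meadow summer eel canyon chest"), modifier "market".
Within "meadow summer eel canyon chest", the head is "chest" (specifically "canyon chest") and the modifier is "meadow summer eel".
Within "meadow summer eel", the head is "eel" (specifically "summer eel") and the modifier is "meadow".
Within "summer eel", the head is "eel" and the modifier is "summer".
Within "canyon chest", the head is "chest" and the modifier is "canyon".
Putting it together: [market [[meadow [summer eel]] [canyon chest]]].

[market [[meadow [summer eel]] [canyon chest]]]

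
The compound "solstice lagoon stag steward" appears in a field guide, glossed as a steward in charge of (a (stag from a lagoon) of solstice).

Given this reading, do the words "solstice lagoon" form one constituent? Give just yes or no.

The top-level split is [solstice lagoon stag] [steward]; the full structure is [[solstice [lagoon stag]] steward].
"solstice lagoon" straddles a constituent boundary, so it is not a single unit.

no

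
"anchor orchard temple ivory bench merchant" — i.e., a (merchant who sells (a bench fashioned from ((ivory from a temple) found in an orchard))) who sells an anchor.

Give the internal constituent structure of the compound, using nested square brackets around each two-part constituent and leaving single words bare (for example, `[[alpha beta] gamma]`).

[anchor [[[orchard [temple ivory]] bench] merchant]]

The outermost head in the paraphrase is "merchant" (specifically "orchard temple ivory bench merchant"), modified by "anchor".
Inside "orchard temple ivory bench merchant": head "merchant", modifier "orchard temple ivory bench".
Inside "orchard temple ivory bench": head "bench", modifier "orchard temple ivory".
Inside "orchard temple ivory": head "ivory" (specifically "temple ivory"), modifier "orchard".
Inside "temple ivory": head "ivory", modifier "temple".
Assembled: [anchor [[[orchard [temple ivory]] bench] merchant]].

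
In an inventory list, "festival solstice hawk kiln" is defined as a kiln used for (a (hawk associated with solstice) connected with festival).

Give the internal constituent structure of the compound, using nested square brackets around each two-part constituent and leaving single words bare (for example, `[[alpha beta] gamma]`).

Whole compound: head "kiln", modifier "festival solstice hawk".
Inside "festival solstice hawk": head "hawk" (specifically "solstice hawk"), modifier "festival".
Inside "solstice hawk": head "hawk", modifier "solstice".
So the structure is [[festival [solstice hawk]] kiln].

[[festival [solstice hawk]] kiln]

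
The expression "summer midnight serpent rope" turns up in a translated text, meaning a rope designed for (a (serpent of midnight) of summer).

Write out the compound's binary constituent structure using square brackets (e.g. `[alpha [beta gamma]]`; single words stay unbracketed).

At the top level: head "rope"; modifier "summer midnight serpent".
Inside "summer midnight serpent": head "serpent" (specifically "midnight serpent"), modifier "summer".
Inside "midnight serpent": head "serpent", modifier "midnight".
Putting it together: [[summer [midnight serpent]] rope].

[[summer [midnight serpent]] rope]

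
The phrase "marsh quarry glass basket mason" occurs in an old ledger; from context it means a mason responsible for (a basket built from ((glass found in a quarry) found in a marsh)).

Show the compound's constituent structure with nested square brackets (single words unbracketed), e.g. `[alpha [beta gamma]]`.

[[[marsh [quarry glass]] basket] mason]

Whole compound: head "mason", modifier "marsh quarry glass basket".
Inside "marsh quarry glass basket": head "basket", modifier "marsh quarry glass".
Inside "marsh quarry glass": head "glass" (specifically "quarry glass"), modifier "marsh".
Inside "quarry glass": head "glass", modifier "quarry".
Putting it together: [[[marsh [quarry glass]] basket] mason].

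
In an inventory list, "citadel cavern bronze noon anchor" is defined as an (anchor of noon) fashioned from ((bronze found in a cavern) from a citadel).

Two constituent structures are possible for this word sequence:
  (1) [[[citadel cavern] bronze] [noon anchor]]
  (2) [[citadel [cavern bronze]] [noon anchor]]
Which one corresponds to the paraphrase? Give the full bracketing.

[[citadel [cavern bronze]] [noon anchor]]

The paraphrase's head is the "anchor" part ("noon anchor"); its modifier is "citadel cavern bronze".
That top-level split, carried through the inner groups, gives [[citadel [cavern bronze]] [noon anchor]].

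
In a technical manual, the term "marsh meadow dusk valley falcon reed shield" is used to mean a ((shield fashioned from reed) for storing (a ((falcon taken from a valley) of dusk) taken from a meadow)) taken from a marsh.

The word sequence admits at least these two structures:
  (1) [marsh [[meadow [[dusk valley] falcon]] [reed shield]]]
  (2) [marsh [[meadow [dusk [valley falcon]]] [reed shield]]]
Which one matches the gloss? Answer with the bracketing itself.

The paraphrase's head is the "shield" part ("meadow dusk valley falcon reed shield"); its modifier is "marsh".
That top-level split, carried through the inner groups, gives [marsh [[meadow [dusk [valley falcon]]] [reed shield]]].

[marsh [[meadow [dusk [valley falcon]]] [reed shield]]]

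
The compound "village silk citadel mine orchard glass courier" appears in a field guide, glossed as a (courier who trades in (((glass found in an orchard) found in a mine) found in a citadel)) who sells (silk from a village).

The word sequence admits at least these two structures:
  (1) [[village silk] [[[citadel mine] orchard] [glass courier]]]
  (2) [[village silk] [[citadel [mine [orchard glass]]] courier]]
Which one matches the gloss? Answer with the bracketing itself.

[[village silk] [[citadel [mine [orchard glass]]] courier]]

The paraphrase's head is the "courier" part ("citadel mine orchard glass courier"); its modifier is "village silk".
That top-level split, carried through the inner groups, gives [[village silk] [[citadel [mine [orchard glass]]] courier]].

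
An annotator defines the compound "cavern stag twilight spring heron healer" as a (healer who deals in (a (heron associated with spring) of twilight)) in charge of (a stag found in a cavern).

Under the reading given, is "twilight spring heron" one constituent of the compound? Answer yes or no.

yes

The paraphrase groups the words so that "twilight spring heron" is one unit: it corresponds to a single parenthesized sub-phrase.
The full structure is [[cavern stag] [[twilight [spring heron]] healer]], in which [twilight spring heron] is a constituent.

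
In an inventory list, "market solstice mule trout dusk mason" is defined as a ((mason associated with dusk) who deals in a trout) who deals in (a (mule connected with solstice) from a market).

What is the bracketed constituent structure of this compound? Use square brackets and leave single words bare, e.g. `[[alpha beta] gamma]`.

Overall it is a kind of mason (specifically "trout dusk mason"); the modifier is "market solstice mule".
"market solstice mule" → head "mule" (specifically "solstice mule"), modifier "market".
"solstice mule" → head "mule", modifier "solstice".
"trout dusk mason" → head "mason" (specifically "dusk mason"), modifier "trout".
"dusk mason" → head "mason", modifier "dusk".
Putting it together: [[market [solstice mule]] [trout [dusk mason]]].

[[market [solstice mule]] [trout [dusk mason]]]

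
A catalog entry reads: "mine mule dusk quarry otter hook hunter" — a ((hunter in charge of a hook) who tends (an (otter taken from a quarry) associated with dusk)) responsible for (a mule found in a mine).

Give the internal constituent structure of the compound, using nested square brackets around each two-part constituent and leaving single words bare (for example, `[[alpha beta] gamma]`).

[[mine mule] [[dusk [quarry otter]] [hook hunter]]]

Whole compound: head "hunter" (specifically "dusk quarry otter hook hunter"), modifier "mine mule".
Inside "mine mule": head "mule", modifier "mine".
Inside "dusk quarry otter hook hunter": head "hunter" (specifically "hook hunter"), modifier "dusk quarry otter".
Inside "dusk quarry otter": head "otter" (specifically "quarry otter"), modifier "dusk".
Inside "quarry otter": head "otter", modifier "quarry".
Inside "hook hunter": head "hunter", modifier "hook".
Assembled: [[mine mule] [[dusk [quarry otter]] [hook hunter]]].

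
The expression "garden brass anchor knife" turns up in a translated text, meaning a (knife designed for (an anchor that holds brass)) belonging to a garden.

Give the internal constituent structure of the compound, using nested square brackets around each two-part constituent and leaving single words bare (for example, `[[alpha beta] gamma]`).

[garden [[brass anchor] knife]]

The outermost head in the paraphrase is "knife" (specifically "brass anchor knife"), modified by "garden".
Within "brass anchor knife", the head is "knife" and the modifier is "brass anchor".
Within "brass anchor", the head is "anchor" and the modifier is "brass".
Putting it together: [garden [[brass anchor] knife]].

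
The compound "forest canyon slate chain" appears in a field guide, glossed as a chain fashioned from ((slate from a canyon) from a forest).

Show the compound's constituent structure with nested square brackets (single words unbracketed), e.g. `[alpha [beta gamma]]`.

The outermost head in the paraphrase is "chain", modified by "forest canyon slate".
Within "forest canyon slate", the head is "slate" (specifically "canyon slate") and the modifier is "forest".
Within "canyon slate", the head is "slate" and the modifier is "canyon".
Assembled: [[forest [canyon slate]] chain].

[[forest [canyon slate]] chain]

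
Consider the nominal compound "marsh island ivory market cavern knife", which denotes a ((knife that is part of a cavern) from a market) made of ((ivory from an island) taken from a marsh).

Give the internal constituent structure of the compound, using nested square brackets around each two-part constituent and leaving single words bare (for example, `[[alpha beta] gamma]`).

Overall it is a kind of knife (specifically "market cavern knife"); the modifier is "marsh island ivory".
Inside "marsh island ivory": head "ivory" (specifically "island ivory"), modifier "marsh".
Inside "island ivory": head "ivory", modifier "island".
Inside "market cavern knife": head "knife" (specifically "cavern knife"), modifier "market".
Inside "cavern knife": head "knife", modifier "cavern".
Putting it together: [[marsh [island ivory]] [market [cavern knife]]].

[[marsh [island ivory]] [market [cavern knife]]]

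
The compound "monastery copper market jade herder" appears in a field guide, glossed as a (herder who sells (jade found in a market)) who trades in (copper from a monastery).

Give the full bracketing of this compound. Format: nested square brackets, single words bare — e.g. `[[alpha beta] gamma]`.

Whole compound: head "herder" (specifically "market jade herder"), modifier "monastery copper".
Inside "monastery copper": head "copper", modifier "monastery".
Inside "market jade herder": head "herder", modifier "market jade".
Inside "market jade": head "jade", modifier "market".
Assembled: [[monastery copper] [[market jade] herder]].

[[monastery copper] [[market jade] herder]]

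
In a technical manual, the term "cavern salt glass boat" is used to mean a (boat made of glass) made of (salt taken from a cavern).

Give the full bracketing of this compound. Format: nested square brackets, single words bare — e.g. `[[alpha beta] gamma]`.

[[cavern salt] [glass boat]]

Whole compound: head "boat" (specifically "glass boat"), modifier "cavern salt".
"cavern salt" → head "salt", modifier "cavern".
"glass boat" → head "boat", modifier "glass".
Putting it together: [[cavern salt] [glass boat]].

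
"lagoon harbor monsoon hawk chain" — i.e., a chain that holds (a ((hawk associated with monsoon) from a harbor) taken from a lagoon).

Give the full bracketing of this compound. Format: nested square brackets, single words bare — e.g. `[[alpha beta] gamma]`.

[[lagoon [harbor [monsoon hawk]]] chain]

Overall it is a kind of chain; the modifier is "lagoon harbor monsoon hawk".
"lagoon harbor monsoon hawk" → head "hawk" (specifically "harbor monsoon hawk"), modifier "lagoon".
"harbor monsoon hawk" → head "hawk" (specifically "monsoon hawk"), modifier "harbor".
"monsoon hawk" → head "hawk", modifier "monsoon".
So the structure is [[lagoon [harbor [monsoon hawk]]] chain].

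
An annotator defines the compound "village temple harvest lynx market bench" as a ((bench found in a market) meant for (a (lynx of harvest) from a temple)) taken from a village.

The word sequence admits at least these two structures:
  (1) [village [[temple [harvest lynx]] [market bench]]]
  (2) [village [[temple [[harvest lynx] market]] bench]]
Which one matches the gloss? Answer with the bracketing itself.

[village [[temple [harvest lynx]] [market bench]]]

The paraphrase's head is the "bench" part ("temple harvest lynx market bench"); its modifier is "village".
That top-level split, carried through the inner groups, gives [village [[temple [harvest lynx]] [market bench]]].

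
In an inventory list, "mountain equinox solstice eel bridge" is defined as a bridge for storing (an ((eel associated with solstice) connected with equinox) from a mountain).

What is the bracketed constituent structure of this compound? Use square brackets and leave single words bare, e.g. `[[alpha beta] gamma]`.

Overall it is a kind of bridge; the modifier is "mountain equinox solstice eel".
Within "mountain equinox solstice eel", the head is "eel" (specifically "equinox solstice eel") and the modifier is "mountain".
Within "equinox solstice eel", the head is "eel" (specifically "solstice eel") and the modifier is "equinox".
Within "solstice eel", the head is "eel" and the modifier is "solstice".
Putting it together: [[mountain [equinox [solstice eel]]] bridge].

[[mountain [equinox [solstice eel]]] bridge]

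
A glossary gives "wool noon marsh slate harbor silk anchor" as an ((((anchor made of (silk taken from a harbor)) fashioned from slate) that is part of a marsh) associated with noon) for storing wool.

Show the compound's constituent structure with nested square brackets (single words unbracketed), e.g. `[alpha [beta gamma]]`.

At the top level: head "anchor" (specifically "noon marsh slate harbor silk anchor"); modifier "wool".
Within "noon marsh slate harbor silk anchor", the head is "anchor" (specifically "marsh slate harbor silk anchor") and the modifier is "noon".
Within "marsh slate harbor silk anchor", the head is "anchor" (specifically "slate harbor silk anchor") and the modifier is "marsh".
Within "slate harbor silk anchor", the head is "anchor" (specifically "harbor silk anchor") and the modifier is "slate".
Within "harbor silk anchor", the head is "anchor" and the modifier is "harbor silk".
Within "harbor silk", the head is "silk" and the modifier is "harbor".
So the structure is [wool [noon [marsh [slate [[harbor silk] anchor]]]]].

[wool [noon [marsh [slate [[harbor silk] anchor]]]]]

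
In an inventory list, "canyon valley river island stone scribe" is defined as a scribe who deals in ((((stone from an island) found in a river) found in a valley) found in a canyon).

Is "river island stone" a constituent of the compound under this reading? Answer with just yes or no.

yes

The paraphrase groups the words so that "river island stone" is one unit: it corresponds to a single parenthesized sub-phrase.
The full structure is [[canyon [valley [river [island stone]]]] scribe], in which [river island stone] is a constituent.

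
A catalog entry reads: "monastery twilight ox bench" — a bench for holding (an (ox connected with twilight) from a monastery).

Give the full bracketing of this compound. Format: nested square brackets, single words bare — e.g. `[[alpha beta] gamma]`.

Overall it is a kind of bench; the modifier is "monastery twilight ox".
Within "monastery twilight ox", the head is "ox" (specifically "twilight ox") and the modifier is "monastery".
Within "twilight ox", the head is "ox" and the modifier is "twilight".
Assembled: [[monastery [twilight ox]] bench].

[[monastery [twilight ox]] bench]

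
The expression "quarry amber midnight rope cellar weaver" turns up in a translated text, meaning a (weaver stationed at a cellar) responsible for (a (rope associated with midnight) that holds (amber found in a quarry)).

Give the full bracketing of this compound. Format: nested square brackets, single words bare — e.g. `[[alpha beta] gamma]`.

[[[quarry amber] [midnight rope]] [cellar weaver]]

Overall it is a kind of weaver (specifically "cellar weaver"); the modifier is "quarry amber midnight rope".
Within "quarry amber midnight rope", the head is "rope" (specifically "midnight rope") and the modifier is "quarry amber".
Within "quarry amber", the head is "amber" and the modifier is "quarry".
Within "midnight rope", the head is "rope" and the modifier is "midnight".
Within "cellar weaver", the head is "weaver" and the modifier is "cellar".
So the structure is [[[quarry amber] [midnight rope]] [cellar weaver]].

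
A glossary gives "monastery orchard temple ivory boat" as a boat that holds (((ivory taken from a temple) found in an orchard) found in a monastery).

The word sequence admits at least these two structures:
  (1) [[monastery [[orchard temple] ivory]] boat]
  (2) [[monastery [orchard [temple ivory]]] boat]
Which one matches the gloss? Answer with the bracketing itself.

The paraphrase's head is the "boat" part ("boat"); its modifier is "monastery orchard temple ivory".
That top-level split, carried through the inner groups, gives [[monastery [orchard [temple ivory]]] boat].

[[monastery [orchard [temple ivory]]] boat]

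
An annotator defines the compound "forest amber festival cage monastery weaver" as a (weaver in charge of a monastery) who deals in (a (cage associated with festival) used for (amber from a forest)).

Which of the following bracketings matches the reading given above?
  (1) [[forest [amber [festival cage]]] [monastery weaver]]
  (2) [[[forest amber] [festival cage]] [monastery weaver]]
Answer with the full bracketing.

[[[forest amber] [festival cage]] [monastery weaver]]

The paraphrase's head is the "weaver" part ("monastery weaver"); its modifier is "forest amber festival cage".
That top-level split, carried through the inner groups, gives [[[forest amber] [festival cage]] [monastery weaver]].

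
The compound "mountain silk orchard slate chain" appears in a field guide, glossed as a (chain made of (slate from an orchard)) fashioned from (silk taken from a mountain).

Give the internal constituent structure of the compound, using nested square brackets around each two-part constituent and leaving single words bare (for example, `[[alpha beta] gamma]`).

The outermost head in the paraphrase is "chain" (specifically "orchard slate chain"), modified by "mountain silk".
"mountain silk" → head "silk", modifier "mountain".
"orchard slate chain" → head "chain", modifier "orchard slate".
"orchard slate" → head "slate", modifier "orchard".
So the structure is [[mountain silk] [[orchard slate] chain]].

[[mountain silk] [[orchard slate] chain]]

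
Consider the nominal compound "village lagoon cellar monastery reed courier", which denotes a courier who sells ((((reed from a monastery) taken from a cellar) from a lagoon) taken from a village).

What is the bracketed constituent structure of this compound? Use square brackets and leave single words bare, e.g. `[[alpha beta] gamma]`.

Overall it is a kind of courier; the modifier is "village lagoon cellar monastery reed".
Inside "village lagoon cellar monastery reed": head "reed" (specifically "lagoon cellar monastery reed"), modifier "village".
Inside "lagoon cellar monastery reed": head "reed" (specifically "cellar monastery reed"), modifier "lagoon".
Inside "cellar monastery reed": head "reed" (specifically "monastery reed"), modifier "cellar".
Inside "monastery reed": head "reed", modifier "monastery".
Putting it together: [[village [lagoon [cellar [monastery reed]]]] courier].

[[village [lagoon [cellar [monastery reed]]]] courier]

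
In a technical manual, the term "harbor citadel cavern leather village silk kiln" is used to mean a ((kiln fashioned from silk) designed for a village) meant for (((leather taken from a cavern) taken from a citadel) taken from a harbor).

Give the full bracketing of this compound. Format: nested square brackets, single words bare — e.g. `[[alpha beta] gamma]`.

[[harbor [citadel [cavern leather]]] [village [silk kiln]]]

At the top level: head "kiln" (specifically "village silk kiln"); modifier "harbor citadel cavern leather".
Within "harbor citadel cavern leather", the head is "leather" (specifically "citadel cavern leather") and the modifier is "harbor".
Within "citadel cavern leather", the head is "leather" (specifically "cavern leather") and the modifier is "citadel".
Within "cavern leather", the head is "leather" and the modifier is "cavern".
Within "village silk kiln", the head is "kiln" (specifically "silk kiln") and the modifier is "village".
Within "silk kiln", the head is "kiln" and the modifier is "silk".
So the structure is [[harbor [citadel [cavern leather]]] [village [silk kiln]]].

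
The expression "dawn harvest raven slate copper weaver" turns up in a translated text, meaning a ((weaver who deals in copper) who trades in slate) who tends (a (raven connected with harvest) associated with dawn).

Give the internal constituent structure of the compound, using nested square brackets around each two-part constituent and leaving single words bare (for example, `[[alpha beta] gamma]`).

[[dawn [harvest raven]] [slate [copper weaver]]]

At the top level: head "weaver" (specifically "slate copper weaver"); modifier "dawn harvest raven".
Inside "dawn harvest raven": head "raven" (specifically "harvest raven"), modifier "dawn".
Inside "harvest raven": head "raven", modifier "harvest".
Inside "slate copper weaver": head "weaver" (specifically "copper weaver"), modifier "slate".
Inside "copper weaver": head "weaver", modifier "copper".
So the structure is [[dawn [harvest raven]] [slate [copper weaver]]].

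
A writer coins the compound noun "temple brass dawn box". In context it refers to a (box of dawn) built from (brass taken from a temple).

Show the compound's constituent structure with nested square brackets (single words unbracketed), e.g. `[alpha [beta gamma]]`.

[[temple brass] [dawn box]]

The outermost head in the paraphrase is "box" (specifically "dawn box"), modified by "temple brass".
"temple brass" → head "brass", modifier "temple".
"dawn box" → head "box", modifier "dawn".
So the structure is [[temple brass] [dawn box]].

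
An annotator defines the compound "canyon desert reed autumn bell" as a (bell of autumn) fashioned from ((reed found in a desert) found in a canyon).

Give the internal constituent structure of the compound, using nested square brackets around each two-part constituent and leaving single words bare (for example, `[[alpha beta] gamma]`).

Whole compound: head "bell" (specifically "autumn bell"), modifier "canyon desert reed".
"canyon desert reed" → head "reed" (specifically "desert reed"), modifier "canyon".
"desert reed" → head "reed", modifier "desert".
"autumn bell" → head "bell", modifier "autumn".
Putting it together: [[canyon [desert reed]] [autumn bell]].

[[canyon [desert reed]] [autumn bell]]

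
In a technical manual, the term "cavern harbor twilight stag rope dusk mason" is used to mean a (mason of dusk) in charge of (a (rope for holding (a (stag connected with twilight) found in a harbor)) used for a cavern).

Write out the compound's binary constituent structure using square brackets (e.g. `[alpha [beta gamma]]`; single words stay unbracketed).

Whole compound: head "mason" (specifically "dusk mason"), modifier "cavern harbor twilight stag rope".
Within "cavern harbor twilight stag rope", the head is "rope" (specifically "harbor twilight stag rope") and the modifier is "cavern".
Within "harbor twilight stag rope", the head is "rope" and the modifier is "harbor twilight stag".
Within "harbor twilight stag", the head is "stag" (specifically "twilight stag") and the modifier is "harbor".
Within "twilight stag", the head is "stag" and the modifier is "twilight".
Within "dusk mason", the head is "mason" and the modifier is "dusk".
Putting it together: [[cavern [[harbor [twilight stag]] rope]] [dusk mason]].

[[cavern [[harbor [twilight stag]] rope]] [dusk mason]]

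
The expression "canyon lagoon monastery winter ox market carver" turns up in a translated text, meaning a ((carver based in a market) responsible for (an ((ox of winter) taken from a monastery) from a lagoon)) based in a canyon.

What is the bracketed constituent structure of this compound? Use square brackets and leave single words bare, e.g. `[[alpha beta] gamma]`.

[canyon [[lagoon [monastery [winter ox]]] [market carver]]]

The outermost head in the paraphrase is "carver" (specifically "lagoon monastery winter ox market carver"), modified by "canyon".
Inside "lagoon monastery winter ox market carver": head "carver" (specifically "market carver"), modifier "lagoon monastery winter ox".
Inside "lagoon monastery winter ox": head "ox" (specifically "monastery winter ox"), modifier "lagoon".
Inside "monastery winter ox": head "ox" (specifically "winter ox"), modifier "monastery".
Inside "winter ox": head "ox", modifier "winter".
Inside "market carver": head "carver", modifier "market".
Putting it together: [canyon [[lagoon [monastery [winter ox]]] [market carver]]].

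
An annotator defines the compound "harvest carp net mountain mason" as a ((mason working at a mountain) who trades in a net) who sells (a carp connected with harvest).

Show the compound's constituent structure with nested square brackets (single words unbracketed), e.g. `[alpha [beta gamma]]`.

[[harvest carp] [net [mountain mason]]]

The outermost head in the paraphrase is "mason" (specifically "net mountain mason"), modified by "harvest carp".
"harvest carp" → head "carp", modifier "harvest".
"net mountain mason" → head "mason" (specifically "mountain mason"), modifier "net".
"mountain mason" → head "mason", modifier "mountain".
Assembled: [[harvest carp] [net [mountain mason]]].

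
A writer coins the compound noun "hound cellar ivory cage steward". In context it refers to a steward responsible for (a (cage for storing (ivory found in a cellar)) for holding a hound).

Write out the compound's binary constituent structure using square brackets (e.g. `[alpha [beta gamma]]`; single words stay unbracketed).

[[hound [[cellar ivory] cage]] steward]

The outermost head in the paraphrase is "steward", modified by "hound cellar ivory cage".
"hound cellar ivory cage" → head "cage" (specifically "cellar ivory cage"), modifier "hound".
"cellar ivory cage" → head "cage", modifier "cellar ivory".
"cellar ivory" → head "ivory", modifier "cellar".
Putting it together: [[hound [[cellar ivory] cage]] steward].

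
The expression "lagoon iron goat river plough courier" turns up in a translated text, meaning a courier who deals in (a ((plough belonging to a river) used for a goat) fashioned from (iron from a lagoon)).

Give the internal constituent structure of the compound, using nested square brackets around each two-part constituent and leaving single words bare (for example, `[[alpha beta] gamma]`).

[[[lagoon iron] [goat [river plough]]] courier]

Whole compound: head "courier", modifier "lagoon iron goat river plough".
Inside "lagoon iron goat river plough": head "plough" (specifically "goat river plough"), modifier "lagoon iron".
Inside "lagoon iron": head "iron", modifier "lagoon".
Inside "goat river plough": head "plough" (specifically "river plough"), modifier "goat".
Inside "river plough": head "plough", modifier "river".
Putting it together: [[[lagoon iron] [goat [river plough]]] courier].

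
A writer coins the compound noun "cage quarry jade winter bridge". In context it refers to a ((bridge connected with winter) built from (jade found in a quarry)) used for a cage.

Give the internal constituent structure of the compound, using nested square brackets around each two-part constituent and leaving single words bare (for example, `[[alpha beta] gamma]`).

[cage [[quarry jade] [winter bridge]]]

The outermost head in the paraphrase is "bridge" (specifically "quarry jade winter bridge"), modified by "cage".
"quarry jade winter bridge" → head "bridge" (specifically "winter bridge"), modifier "quarry jade".
"quarry jade" → head "jade", modifier "quarry".
"winter bridge" → head "bridge", modifier "winter".
So the structure is [cage [[quarry jade] [winter bridge]]].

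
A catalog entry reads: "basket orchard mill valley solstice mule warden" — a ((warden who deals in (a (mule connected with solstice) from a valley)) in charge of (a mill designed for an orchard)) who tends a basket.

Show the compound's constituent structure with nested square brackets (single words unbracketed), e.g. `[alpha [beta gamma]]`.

[basket [[orchard mill] [[valley [solstice mule]] warden]]]

Overall it is a kind of warden (specifically "orchard mill valley solstice mule warden"); the modifier is "basket".
Inside "orchard mill valley solstice mule warden": head "warden" (specifically "valley solstice mule warden"), modifier "orchard mill".
Inside "orchard mill": head "mill", modifier "orchard".
Inside "valley solstice mule warden": head "warden", modifier "valley solstice mule".
Inside "valley solstice mule": head "mule" (specifically "solstice mule"), modifier "valley".
Inside "solstice mule": head "mule", modifier "solstice".
So the structure is [basket [[orchard mill] [[valley [solstice mule]] warden]]].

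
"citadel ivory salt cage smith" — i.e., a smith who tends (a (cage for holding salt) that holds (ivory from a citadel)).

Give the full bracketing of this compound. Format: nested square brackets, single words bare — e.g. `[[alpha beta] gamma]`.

[[[citadel ivory] [salt cage]] smith]

At the top level: head "smith"; modifier "citadel ivory salt cage".
"citadel ivory salt cage" → head "cage" (specifically "salt cage"), modifier "citadel ivory".
"citadel ivory" → head "ivory", modifier "citadel".
"salt cage" → head "cage", modifier "salt".
Assembled: [[[citadel ivory] [salt cage]] smith].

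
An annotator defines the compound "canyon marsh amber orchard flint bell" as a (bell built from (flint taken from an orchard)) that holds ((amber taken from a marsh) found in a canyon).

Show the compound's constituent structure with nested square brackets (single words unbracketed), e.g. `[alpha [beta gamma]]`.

[[canyon [marsh amber]] [[orchard flint] bell]]

Whole compound: head "bell" (specifically "orchard flint bell"), modifier "canyon marsh amber".
Inside "canyon marsh amber": head "amber" (specifically "marsh amber"), modifier "canyon".
Inside "marsh amber": head "amber", modifier "marsh".
Inside "orchard flint bell": head "bell", modifier "orchard flint".
Inside "orchard flint": head "flint", modifier "orchard".
Putting it together: [[canyon [marsh amber]] [[orchard flint] bell]].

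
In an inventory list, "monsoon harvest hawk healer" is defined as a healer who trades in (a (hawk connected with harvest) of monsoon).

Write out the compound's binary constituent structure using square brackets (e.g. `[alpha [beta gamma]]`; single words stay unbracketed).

[[monsoon [harvest hawk]] healer]

Overall it is a kind of healer; the modifier is "monsoon harvest hawk".
Inside "monsoon harvest hawk": head "hawk" (specifically "harvest hawk"), modifier "monsoon".
Inside "harvest hawk": head "hawk", modifier "harvest".
Assembled: [[monsoon [harvest hawk]] healer].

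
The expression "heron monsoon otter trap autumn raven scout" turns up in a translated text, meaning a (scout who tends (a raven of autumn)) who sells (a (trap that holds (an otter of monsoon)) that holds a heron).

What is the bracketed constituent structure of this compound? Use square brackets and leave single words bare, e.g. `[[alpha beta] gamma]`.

The outermost head in the paraphrase is "scout" (specifically "autumn raven scout"), modified by "heron monsoon otter trap".
Inside "heron monsoon otter trap": head "trap" (specifically "monsoon otter trap"), modifier "heron".
Inside "monsoon otter trap": head "trap", modifier "monsoon otter".
Inside "monsoon otter": head "otter", modifier "monsoon".
Inside "autumn raven scout": head "scout", modifier "autumn raven".
Inside "autumn raven": head "raven", modifier "autumn".
Putting it together: [[heron [[monsoon otter] trap]] [[autumn raven] scout]].

[[heron [[monsoon otter] trap]] [[autumn raven] scout]]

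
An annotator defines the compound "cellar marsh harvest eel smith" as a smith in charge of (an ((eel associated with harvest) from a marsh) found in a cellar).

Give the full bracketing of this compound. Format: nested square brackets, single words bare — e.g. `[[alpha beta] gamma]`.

[[cellar [marsh [harvest eel]]] smith]

Overall it is a kind of smith; the modifier is "cellar marsh harvest eel".
Inside "cellar marsh harvest eel": head "eel" (specifically "marsh harvest eel"), modifier "cellar".
Inside "marsh harvest eel": head "eel" (specifically "harvest eel"), modifier "marsh".
Inside "harvest eel": head "eel", modifier "harvest".
So the structure is [[cellar [marsh [harvest eel]]] smith].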